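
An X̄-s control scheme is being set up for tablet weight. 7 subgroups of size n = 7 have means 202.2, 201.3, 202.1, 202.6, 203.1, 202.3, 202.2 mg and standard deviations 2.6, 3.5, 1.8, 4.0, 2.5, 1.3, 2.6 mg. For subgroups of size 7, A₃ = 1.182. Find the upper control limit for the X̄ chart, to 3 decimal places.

X̄̄ = (202.2 + 201.3 + 202.1 + 202.6 + 203.1 + 202.3 + 202.2) / 7 = 202.2571
s̄ = (2.6 + 3.5 + 1.8 + 4.0 + 2.5 + 1.3 + 2.6) / 7 = 2.6143
UCL = X̄̄ + A₃·s̄ = 202.2571 + 1.182 × 2.6143 = 205.3472

205.347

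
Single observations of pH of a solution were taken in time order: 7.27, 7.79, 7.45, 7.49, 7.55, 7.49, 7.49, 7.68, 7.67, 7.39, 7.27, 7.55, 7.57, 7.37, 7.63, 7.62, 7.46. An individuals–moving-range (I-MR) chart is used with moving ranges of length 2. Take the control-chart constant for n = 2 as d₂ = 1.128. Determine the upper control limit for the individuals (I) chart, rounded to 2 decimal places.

7.94

X̄ = (7.27 + 7.79 + 7.45 + 7.49 + 7.55 + 7.49 + 7.49 + 7.68 + 7.67 + 7.39 + 7.27 + 7.55 + 7.57 + 7.37 + 7.63 + 7.62 + 7.46) / 17 = 7.5141
Moving ranges: 0.52, 0.34, 0.04, 0.06, 0.06, 0.00, 0.19, 0.01, 0.28, 0.12, 0.28, 0.02, 0.20, 0.26, 0.01, 0.16; M̄R̄ = 2.5500 / 16 = 0.1594
UCL = X̄ + 3·M̄R̄/d₂ = 7.5141 + 3 × 0.1594 / 1.128 = 7.9380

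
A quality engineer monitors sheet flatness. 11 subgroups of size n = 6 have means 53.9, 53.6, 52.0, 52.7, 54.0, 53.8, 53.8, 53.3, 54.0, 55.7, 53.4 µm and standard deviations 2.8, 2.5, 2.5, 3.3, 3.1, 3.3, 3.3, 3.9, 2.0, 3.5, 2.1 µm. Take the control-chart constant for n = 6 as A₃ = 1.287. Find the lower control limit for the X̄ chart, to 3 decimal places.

X̄̄ = (53.9 + 53.6 + 52.0 + 52.7 + 54.0 + 53.8 + 53.8 + 53.3 + 54.0 + 55.7 + 53.4) / 11 = 53.6545
s̄ = (2.8 + 2.5 + 2.5 + 3.3 + 3.1 + 3.3 + 3.3 + 3.9 + 2.0 + 3.5 + 2.1) / 11 = 2.9364
LCL = X̄̄ − A₃·s̄ = 53.6545 − 1.287 × 2.9364 = 49.8754

49.875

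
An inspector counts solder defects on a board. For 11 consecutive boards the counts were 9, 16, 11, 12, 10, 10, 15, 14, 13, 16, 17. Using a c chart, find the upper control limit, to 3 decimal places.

c̄ = (9 + 16 + 11 + 12 + 10 + 10 + 15 + 14 + 13 + 16 + 17) / 11 = 143 / 11 = 13.0000
UCL = c̄ + 3√c̄ = 13.0000 + 3 × √13.0000 = 13.0000 + 3 × 3.6056 = 23.8167

23.817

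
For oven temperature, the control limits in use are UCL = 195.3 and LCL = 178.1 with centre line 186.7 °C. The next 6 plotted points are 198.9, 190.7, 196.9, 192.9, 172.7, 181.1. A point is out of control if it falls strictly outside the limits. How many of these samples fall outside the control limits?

3

Compare each point to [178.1, 195.3]: sample 1 = 198.9 > UCL; sample 3 = 196.9 > UCL; sample 5 = 172.7 < LCL.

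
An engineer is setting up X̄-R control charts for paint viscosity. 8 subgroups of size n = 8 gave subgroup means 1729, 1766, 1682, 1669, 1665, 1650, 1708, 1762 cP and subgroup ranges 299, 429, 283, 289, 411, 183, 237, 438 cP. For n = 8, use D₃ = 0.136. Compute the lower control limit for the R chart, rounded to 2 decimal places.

43.67

R̄ = (299 + 429 + 283 + 289 + 411 + 183 + 237 + 438) / 8 = 2569.0000 / 8 = 321.1250
LCL_R = D₃·R̄ = 0.136 × 321.1250 = 43.6730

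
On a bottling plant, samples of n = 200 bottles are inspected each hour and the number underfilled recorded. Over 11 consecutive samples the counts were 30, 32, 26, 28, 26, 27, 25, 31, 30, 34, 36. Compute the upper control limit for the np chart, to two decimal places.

p̄ = Σdᵢ / (k·n) = 325 / (11 × 200) = 0.14773
UCL = np̄ + 3·√(np̄(1−p̄)) = 29.5455 + 3 × √(29.5455×0.85227) = 29.5455 + 3 × 5.0180 = 44.5996

44.60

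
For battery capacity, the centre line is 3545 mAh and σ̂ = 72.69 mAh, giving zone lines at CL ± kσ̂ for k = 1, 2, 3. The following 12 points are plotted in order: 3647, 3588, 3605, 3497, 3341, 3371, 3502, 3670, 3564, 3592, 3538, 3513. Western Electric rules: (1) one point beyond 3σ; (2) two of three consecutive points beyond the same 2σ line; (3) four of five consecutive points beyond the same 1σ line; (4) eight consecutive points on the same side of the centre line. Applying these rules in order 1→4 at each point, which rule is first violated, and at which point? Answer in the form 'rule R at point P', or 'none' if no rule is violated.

Zone of each point (C = within 1σ̂, B = 1σ̂–2σ̂, A = 2σ̂–3σ̂, * = beyond 3σ̂; sign = side of CL): 1:+B, 2:+C, 3:+C, 4:-C, 5:-A, 6:-A, 7:-C, 8:+B, 9:+C, 10:+C, 11:-C, 12:-C
Rule 2 (two of three consecutive points beyond the same 2σ limit) is satisfied at point 6.

rule 2 at point 6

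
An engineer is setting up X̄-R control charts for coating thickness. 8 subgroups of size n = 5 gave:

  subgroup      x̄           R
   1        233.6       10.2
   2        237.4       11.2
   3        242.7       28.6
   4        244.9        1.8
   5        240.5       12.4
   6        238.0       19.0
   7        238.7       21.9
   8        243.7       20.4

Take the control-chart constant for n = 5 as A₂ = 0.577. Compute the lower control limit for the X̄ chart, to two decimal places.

X̄̄ = (233.6 + 237.4 + 242.7 + 244.9 + 240.5 + 238.0 + 238.7 + 243.7) / 8 = 1919.5000 / 8 = 239.9375
R̄ = (10.2 + 11.2 + 28.6 + 1.8 + 12.4 + 19.0 + 21.9 + 20.4) / 8 = 125.5000 / 8 = 15.6875
LCL = X̄̄ − A₂·R̄ = 239.9375 − 0.577 × 15.6875 = 230.8858

230.89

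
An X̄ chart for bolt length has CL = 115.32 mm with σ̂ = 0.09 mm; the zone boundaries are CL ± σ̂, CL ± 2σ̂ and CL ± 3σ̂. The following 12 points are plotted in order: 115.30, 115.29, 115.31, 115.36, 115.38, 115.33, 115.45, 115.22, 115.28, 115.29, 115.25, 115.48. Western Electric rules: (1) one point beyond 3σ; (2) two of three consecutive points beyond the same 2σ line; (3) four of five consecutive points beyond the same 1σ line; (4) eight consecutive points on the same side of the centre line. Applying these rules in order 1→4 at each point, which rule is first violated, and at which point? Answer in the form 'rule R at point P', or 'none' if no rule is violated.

Zone of each point (C = within 1σ̂, B = 1σ̂–2σ̂, A = 2σ̂–3σ̂, * = beyond 3σ̂; sign = side of CL): 1:-C, 2:-C, 3:-C, 4:+C, 5:+C, 6:+C, 7:+B, 8:-B, 9:-C, 10:-C, 11:-C, 12:+B
No rule fires across all 12 points.

none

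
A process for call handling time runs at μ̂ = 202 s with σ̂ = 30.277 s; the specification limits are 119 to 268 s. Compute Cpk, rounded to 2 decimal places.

0.73

Cpu = (USL − μ̂) / (3σ̂) = (268 − 202) / (3 × 30.277) = 0.7266; Cpl = (μ̂ − LSL) / (3σ̂) = (202 − 119) / (3 × 30.277) = 0.9138; Cpk = min(Cpu, Cpl) = 0.7266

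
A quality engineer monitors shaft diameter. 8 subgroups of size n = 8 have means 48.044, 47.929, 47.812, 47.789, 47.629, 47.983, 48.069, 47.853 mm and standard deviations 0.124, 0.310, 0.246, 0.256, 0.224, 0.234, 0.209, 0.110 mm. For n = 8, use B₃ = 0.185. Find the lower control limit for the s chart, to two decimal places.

s̄ = (0.124 + 0.310 + 0.246 + 0.256 + 0.224 + 0.234 + 0.209 + 0.110) / 8 = 0.2141
LCL_s = B₃·s̄ = 0.185 × 0.2141 = 0.0396

0.04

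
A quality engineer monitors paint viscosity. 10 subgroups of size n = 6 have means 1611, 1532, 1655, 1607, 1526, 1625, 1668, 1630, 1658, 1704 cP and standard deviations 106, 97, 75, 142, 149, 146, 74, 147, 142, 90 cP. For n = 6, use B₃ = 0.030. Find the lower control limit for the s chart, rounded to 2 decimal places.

3.50

s̄ = (106 + 97 + 75 + 142 + 149 + 146 + 74 + 147 + 142 + 90) / 10 = 116.8000
LCL_s = B₃·s̄ = 0.030 × 116.8000 = 3.5040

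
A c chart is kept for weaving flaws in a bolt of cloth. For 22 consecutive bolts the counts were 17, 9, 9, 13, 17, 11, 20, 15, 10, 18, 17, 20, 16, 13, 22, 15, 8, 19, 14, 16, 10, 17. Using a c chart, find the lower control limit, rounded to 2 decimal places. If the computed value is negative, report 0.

c̄ = (17 + 9 + 9 + 13 + 17 + 11 + 20 + 15 + 10 + 18 + 17 + 20 + 16 + 13 + 22 + 15 + 8 + 19 + 14 + 16 + 10 + 17) / 22 = 326 / 22 = 14.8182
LCL = c̄ − 3√c̄ = 14.8182 − 3 × 3.8494 = 3.2699

3.27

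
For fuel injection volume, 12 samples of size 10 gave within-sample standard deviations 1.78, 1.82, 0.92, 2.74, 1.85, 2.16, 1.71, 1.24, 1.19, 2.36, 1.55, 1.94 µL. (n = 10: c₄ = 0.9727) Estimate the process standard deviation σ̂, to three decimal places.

1.821

s̄ = (1.78 + 1.82 + 0.92 + 2.74 + 1.85 + 2.16 + 1.71 + 1.24 + 1.19 + 2.36 + 1.55 + 1.94) / 12 = 1.7717
σ̂ = s̄ / c₄ = 1.7717 / 0.9727 = 1.8214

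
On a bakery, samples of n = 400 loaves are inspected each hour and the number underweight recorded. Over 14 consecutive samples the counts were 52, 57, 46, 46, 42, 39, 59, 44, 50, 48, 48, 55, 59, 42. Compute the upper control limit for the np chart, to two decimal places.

p̄ = Σdᵢ / (k·n) = 687 / (14 × 400) = 0.12268
UCL = np̄ + 3·√(np̄(1−p̄)) = 49.0714 + 3 × √(49.0714×0.87732) = 49.0714 + 3 × 6.5614 = 68.7555

68.76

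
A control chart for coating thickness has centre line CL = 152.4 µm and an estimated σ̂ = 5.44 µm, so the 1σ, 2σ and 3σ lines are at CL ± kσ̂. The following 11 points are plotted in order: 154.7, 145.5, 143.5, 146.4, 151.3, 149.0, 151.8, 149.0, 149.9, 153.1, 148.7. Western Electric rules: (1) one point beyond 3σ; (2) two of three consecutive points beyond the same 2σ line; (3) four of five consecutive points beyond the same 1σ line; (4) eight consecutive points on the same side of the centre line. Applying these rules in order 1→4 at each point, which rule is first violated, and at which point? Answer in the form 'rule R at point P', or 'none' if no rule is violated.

rule 4 at point 9

Zone of each point (C = within 1σ̂, B = 1σ̂–2σ̂, A = 2σ̂–3σ̂, * = beyond 3σ̂; sign = side of CL): 1:+C, 2:-B, 3:-B, 4:-B, 5:-C, 6:-C, 7:-C, 8:-C, 9:-C, 10:+C, 11:-C
Rule 4 (eight consecutive points on the same side of the centre line) is satisfied at point 9.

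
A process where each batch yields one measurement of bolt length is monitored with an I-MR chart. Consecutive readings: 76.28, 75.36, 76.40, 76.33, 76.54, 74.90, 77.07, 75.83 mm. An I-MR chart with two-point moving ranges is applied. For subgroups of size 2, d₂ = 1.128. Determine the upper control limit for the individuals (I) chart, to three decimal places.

X̄ = (76.28 + 75.36 + 76.40 + 76.33 + 76.54 + 74.90 + 77.07 + 75.83) / 8 = 76.0888
Moving ranges: 0.92, 1.04, 0.07, 0.21, 1.64, 2.17, 1.24; M̄R̄ = 7.2900 / 7 = 1.0414
UCL = X̄ + 3·M̄R̄/d₂ = 76.0888 + 3 × 1.0414 / 1.128 = 78.8585

78.859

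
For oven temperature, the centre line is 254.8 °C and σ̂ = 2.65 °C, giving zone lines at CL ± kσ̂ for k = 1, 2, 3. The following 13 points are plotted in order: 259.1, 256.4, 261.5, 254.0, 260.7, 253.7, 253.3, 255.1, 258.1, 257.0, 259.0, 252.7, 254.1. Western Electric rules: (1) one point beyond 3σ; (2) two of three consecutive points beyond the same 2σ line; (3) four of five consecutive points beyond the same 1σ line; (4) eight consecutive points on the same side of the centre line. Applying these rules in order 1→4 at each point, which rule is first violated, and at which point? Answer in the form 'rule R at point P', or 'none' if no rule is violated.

rule 2 at point 5

Zone of each point (C = within 1σ̂, B = 1σ̂–2σ̂, A = 2σ̂–3σ̂, * = beyond 3σ̂; sign = side of CL): 1:+B, 2:+C, 3:+A, 4:-C, 5:+A, 6:-C, 7:-C, 8:+C, 9:+B, 10:+C, 11:+B, 12:-C, 13:-C
Rule 2 (two of three consecutive points beyond the same 2σ limit) is satisfied at point 5.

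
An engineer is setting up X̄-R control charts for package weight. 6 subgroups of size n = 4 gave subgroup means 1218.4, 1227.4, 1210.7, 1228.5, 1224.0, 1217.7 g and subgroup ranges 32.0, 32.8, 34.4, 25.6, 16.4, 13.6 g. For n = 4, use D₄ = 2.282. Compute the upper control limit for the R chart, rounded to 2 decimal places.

R̄ = (32.0 + 32.8 + 34.4 + 25.6 + 16.4 + 13.6) / 6 = 154.8000 / 6 = 25.8000
UCL_R = D₄·R̄ = 2.282 × 25.8000 = 58.8756

58.88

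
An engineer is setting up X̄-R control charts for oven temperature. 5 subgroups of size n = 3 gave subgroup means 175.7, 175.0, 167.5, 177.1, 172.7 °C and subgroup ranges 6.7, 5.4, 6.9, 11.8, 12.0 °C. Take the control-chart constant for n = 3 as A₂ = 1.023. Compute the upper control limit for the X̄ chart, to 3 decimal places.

X̄̄ = (175.7 + 175.0 + 167.5 + 177.1 + 172.7) / 5 = 868.0000 / 5 = 173.6000
R̄ = (6.7 + 5.4 + 6.9 + 11.8 + 12.0) / 5 = 42.8000 / 5 = 8.5600
UCL = X̄̄ + A₂·R̄ = 173.6000 + 1.023 × 8.5600 = 182.3569

182.357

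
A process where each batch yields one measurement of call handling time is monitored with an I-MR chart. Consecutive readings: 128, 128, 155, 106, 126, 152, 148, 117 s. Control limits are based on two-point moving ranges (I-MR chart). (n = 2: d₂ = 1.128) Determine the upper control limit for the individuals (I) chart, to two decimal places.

192.15

X̄ = (128 + 128 + 155 + 106 + 126 + 152 + 148 + 117) / 8 = 132.5000
Moving ranges: 0, 27, 49, 20, 26, 4, 31; M̄R̄ = 157.0000 / 7 = 22.4286
UCL = X̄ + 3·M̄R̄/d₂ = 132.5000 + 3 × 22.4286 / 1.128 = 192.1505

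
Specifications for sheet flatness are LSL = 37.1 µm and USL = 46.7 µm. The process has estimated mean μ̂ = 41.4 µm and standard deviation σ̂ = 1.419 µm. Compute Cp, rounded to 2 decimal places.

Cp = (USL − LSL) / (6σ̂) = (46.7 − 37.1) / (6 × 1.419) = 9.6000 / 8.5140 = 1.1276

1.13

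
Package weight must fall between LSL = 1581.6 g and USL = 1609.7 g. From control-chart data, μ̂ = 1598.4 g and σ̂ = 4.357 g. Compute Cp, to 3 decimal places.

Cp = (USL − LSL) / (6σ̂) = (1609.7 − 1581.6) / (6 × 4.357) = 28.1000 / 26.1420 = 1.0749

1.075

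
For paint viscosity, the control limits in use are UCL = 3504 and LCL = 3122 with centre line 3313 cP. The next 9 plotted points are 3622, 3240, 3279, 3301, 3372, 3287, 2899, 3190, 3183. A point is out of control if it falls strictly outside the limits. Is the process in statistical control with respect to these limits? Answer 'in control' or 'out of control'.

out of control

Compare each point to [3122, 3504]: sample 1 = 3622 > UCL; sample 7 = 2899 < LCL.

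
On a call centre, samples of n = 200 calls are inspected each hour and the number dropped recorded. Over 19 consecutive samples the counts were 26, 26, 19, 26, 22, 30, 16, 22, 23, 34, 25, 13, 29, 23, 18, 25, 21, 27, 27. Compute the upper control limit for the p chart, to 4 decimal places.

p̄ = Σdᵢ / (k·n) = 452 / (19 × 200) = 0.11895
UCL = p̄ + 3·√(p̄(1−p̄)/n) = 0.11895 + 3 × √(0.11895×0.88105/200) = 0.11895 + 3 × 0.02289 = 0.18762

0.1876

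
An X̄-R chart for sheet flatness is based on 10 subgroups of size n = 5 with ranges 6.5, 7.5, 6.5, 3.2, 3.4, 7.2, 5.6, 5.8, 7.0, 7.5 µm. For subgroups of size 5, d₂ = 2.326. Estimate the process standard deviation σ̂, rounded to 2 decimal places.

R̄ = (6.5 + 7.5 + 6.5 + 3.2 + 3.4 + 7.2 + 5.6 + 5.8 + 7.0 + 7.5) / 10 = 6.0200
σ̂ = R̄ / d₂ = 6.0200 / 2.326 = 2.5881

2.59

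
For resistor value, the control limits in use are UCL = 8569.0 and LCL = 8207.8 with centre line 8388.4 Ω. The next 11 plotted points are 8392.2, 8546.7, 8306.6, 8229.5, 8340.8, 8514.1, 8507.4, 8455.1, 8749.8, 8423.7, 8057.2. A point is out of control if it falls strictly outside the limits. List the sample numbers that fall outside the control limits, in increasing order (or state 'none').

Compare each point to [8207.8, 8569.0]: sample 9 = 8749.8 > UCL; sample 11 = 8057.2 < LCL.

9, 11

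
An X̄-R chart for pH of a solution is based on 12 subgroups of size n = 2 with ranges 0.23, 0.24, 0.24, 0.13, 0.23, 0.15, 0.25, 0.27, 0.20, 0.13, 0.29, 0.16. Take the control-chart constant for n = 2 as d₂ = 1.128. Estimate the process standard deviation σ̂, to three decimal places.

0.186

R̄ = (0.23 + 0.24 + 0.24 + 0.13 + 0.23 + 0.15 + 0.25 + 0.27 + 0.20 + 0.13 + 0.29 + 0.16) / 12 = 0.2100
σ̂ = R̄ / d₂ = 0.2100 / 1.128 = 0.1862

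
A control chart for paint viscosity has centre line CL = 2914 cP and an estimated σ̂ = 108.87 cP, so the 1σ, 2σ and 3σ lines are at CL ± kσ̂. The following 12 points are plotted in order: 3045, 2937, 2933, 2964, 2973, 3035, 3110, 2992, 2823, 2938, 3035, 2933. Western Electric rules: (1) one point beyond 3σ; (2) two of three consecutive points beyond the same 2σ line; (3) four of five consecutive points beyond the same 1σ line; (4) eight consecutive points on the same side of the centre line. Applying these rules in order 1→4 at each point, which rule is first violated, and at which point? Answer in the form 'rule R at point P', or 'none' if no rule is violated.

rule 4 at point 8

Zone of each point (C = within 1σ̂, B = 1σ̂–2σ̂, A = 2σ̂–3σ̂, * = beyond 3σ̂; sign = side of CL): 1:+B, 2:+C, 3:+C, 4:+C, 5:+C, 6:+B, 7:+B, 8:+C, 9:-C, 10:+C, 11:+B, 12:+C
Rule 4 (eight consecutive points on the same side of the centre line) is satisfied at point 8.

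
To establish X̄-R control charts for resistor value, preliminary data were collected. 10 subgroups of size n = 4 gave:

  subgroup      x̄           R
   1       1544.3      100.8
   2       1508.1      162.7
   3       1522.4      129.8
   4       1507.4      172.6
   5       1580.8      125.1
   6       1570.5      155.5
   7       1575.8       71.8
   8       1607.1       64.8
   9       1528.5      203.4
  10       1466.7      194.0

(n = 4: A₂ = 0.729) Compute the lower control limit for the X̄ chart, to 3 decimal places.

X̄̄ = (1544.3 + 1508.1 + 1522.4 + 1507.4 + 1580.8 + 1570.5 + 1575.8 + 1607.1 + 1528.5 + 1466.7) / 10 = 15411.6000 / 10 = 1541.1600
R̄ = (100.8 + 162.7 + 129.8 + 172.6 + 125.1 + 155.5 + 71.8 + 64.8 + 203.4 + 194.0) / 10 = 1380.5000 / 10 = 138.0500
LCL = X̄̄ − A₂·R̄ = 1541.1600 − 0.729 × 138.0500 = 1440.5216

1440.522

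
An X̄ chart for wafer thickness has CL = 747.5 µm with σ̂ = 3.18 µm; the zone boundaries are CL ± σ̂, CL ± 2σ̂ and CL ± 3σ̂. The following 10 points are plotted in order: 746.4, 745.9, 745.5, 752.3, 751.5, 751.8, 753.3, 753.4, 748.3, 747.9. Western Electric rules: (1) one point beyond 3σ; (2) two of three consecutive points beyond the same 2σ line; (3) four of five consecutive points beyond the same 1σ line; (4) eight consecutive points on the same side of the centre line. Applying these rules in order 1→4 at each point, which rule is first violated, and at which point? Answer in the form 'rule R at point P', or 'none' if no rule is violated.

Zone of each point (C = within 1σ̂, B = 1σ̂–2σ̂, A = 2σ̂–3σ̂, * = beyond 3σ̂; sign = side of CL): 1:-C, 2:-C, 3:-C, 4:+B, 5:+B, 6:+B, 7:+B, 8:+B, 9:+C, 10:+C
Rule 3 (four of five consecutive points beyond the same 1σ limit) is satisfied at point 7.

rule 3 at point 7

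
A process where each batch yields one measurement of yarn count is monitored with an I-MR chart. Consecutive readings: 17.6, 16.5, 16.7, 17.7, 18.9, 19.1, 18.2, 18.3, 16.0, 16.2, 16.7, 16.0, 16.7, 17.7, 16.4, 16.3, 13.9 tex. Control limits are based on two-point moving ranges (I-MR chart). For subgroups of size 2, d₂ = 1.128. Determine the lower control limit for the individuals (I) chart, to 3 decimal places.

14.684

X̄ = (17.6 + 16.5 + 16.7 + 17.7 + 18.9 + 19.1 + 18.2 + 18.3 + 16.0 + 16.2 + 16.7 + 16.0 + 16.7 + 17.7 + 16.4 + 16.3 + 13.9) / 17 = 16.9941
Moving ranges: 1.1, 0.2, 1.0, 1.2, 0.2, 0.9, 0.1, 2.3, 0.2, 0.5, 0.7, 0.7, 1.0, 1.3, 0.1, 2.4; M̄R̄ = 13.9000 / 16 = 0.8688
LCL = X̄ − 3·M̄R̄/d₂ = 16.9941 − 3 × 0.8688 / 1.128 = 14.6836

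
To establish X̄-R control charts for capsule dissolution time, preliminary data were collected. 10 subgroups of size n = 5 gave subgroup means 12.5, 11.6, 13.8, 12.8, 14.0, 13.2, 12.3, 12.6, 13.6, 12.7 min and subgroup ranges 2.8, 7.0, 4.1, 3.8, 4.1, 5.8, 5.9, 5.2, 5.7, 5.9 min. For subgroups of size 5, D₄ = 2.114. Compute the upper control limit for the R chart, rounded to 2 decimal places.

R̄ = (2.8 + 7.0 + 4.1 + 3.8 + 4.1 + 5.8 + 5.9 + 5.2 + 5.7 + 5.9) / 10 = 50.3000 / 10 = 5.0300
UCL_R = D₄·R̄ = 2.114 × 5.0300 = 10.6334

10.63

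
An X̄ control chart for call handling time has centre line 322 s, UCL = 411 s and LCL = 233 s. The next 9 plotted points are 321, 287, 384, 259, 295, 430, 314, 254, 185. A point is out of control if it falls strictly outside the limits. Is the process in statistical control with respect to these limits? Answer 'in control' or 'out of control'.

Compare each point to [233, 411]: sample 6 = 430 > UCL; sample 9 = 185 < LCL.

out of control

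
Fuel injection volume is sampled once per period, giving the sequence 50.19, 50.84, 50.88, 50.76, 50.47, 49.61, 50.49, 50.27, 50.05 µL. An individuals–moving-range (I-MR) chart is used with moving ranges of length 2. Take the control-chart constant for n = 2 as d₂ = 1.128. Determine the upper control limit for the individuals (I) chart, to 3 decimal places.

X̄ = (50.19 + 50.84 + 50.88 + 50.76 + 50.47 + 49.61 + 50.49 + 50.27 + 50.05) / 9 = 50.3956
Moving ranges: 0.65, 0.04, 0.12, 0.29, 0.86, 0.88, 0.22, 0.22; M̄R̄ = 3.2800 / 8 = 0.4100
UCL = X̄ + 3·M̄R̄/d₂ = 50.3956 + 3 × 0.4100 / 1.128 = 51.4860

51.486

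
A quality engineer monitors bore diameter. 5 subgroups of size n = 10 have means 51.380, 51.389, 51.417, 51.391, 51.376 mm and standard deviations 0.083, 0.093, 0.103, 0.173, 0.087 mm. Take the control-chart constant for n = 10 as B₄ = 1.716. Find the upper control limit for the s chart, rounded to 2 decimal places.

s̄ = (0.083 + 0.093 + 0.103 + 0.173 + 0.087) / 5 = 0.1078
UCL_s = B₄·s̄ = 1.716 × 0.1078 = 0.1850

0.18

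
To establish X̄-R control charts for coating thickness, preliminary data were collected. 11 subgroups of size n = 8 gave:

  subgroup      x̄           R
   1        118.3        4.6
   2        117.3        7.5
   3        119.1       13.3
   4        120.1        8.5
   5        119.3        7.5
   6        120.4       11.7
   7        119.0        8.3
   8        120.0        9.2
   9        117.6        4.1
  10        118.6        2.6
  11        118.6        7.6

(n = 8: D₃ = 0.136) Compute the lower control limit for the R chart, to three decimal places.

1.050

R̄ = (4.6 + 7.5 + 13.3 + 8.5 + 7.5 + 11.7 + 8.3 + 9.2 + 4.1 + 2.6 + 7.6) / 11 = 84.9000 / 11 = 7.7182
LCL_R = D₃·R̄ = 0.136 × 7.7182 = 1.0497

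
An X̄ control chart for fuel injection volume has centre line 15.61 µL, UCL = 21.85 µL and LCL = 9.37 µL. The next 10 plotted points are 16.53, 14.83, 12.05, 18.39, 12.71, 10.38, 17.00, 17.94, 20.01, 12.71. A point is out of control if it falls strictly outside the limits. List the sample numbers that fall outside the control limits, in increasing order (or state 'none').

none

All 10 points lie within [9.37, 21.85].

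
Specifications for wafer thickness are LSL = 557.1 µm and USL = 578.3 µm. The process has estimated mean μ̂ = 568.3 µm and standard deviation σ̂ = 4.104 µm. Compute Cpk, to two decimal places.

Cpu = (USL − μ̂) / (3σ̂) = (578.3 − 568.3) / (3 × 4.104) = 0.8122; Cpl = (μ̂ − LSL) / (3σ̂) = (568.3 − 557.1) / (3 × 4.104) = 0.9097; Cpk = min(Cpu, Cpl) = 0.8122

0.81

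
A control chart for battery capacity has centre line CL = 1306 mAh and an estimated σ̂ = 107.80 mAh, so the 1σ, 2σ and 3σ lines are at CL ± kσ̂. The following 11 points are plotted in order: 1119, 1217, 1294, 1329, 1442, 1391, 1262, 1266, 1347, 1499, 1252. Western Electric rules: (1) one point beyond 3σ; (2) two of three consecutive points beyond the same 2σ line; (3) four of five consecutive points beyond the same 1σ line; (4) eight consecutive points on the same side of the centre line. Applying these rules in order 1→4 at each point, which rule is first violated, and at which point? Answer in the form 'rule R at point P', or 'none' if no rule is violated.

Zone of each point (C = within 1σ̂, B = 1σ̂–2σ̂, A = 2σ̂–3σ̂, * = beyond 3σ̂; sign = side of CL): 1:-B, 2:-C, 3:-C, 4:+C, 5:+B, 6:+C, 7:-C, 8:-C, 9:+C, 10:+B, 11:-C
No rule fires across all 11 points.

none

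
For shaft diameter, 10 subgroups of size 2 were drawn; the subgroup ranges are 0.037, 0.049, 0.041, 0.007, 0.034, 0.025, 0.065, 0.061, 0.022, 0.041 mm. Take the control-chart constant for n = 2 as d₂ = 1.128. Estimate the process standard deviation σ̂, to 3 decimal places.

0.034

R̄ = (0.037 + 0.049 + 0.041 + 0.007 + 0.034 + 0.025 + 0.065 + 0.061 + 0.022 + 0.041) / 10 = 0.0382
σ̂ = R̄ / d₂ = 0.0382 / 1.128 = 0.0339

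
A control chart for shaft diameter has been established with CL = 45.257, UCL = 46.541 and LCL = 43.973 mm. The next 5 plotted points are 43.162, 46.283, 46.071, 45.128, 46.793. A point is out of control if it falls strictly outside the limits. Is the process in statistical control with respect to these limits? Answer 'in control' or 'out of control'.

out of control

Compare each point to [43.973, 46.541]: sample 1 = 43.162 < LCL; sample 5 = 46.793 > UCL.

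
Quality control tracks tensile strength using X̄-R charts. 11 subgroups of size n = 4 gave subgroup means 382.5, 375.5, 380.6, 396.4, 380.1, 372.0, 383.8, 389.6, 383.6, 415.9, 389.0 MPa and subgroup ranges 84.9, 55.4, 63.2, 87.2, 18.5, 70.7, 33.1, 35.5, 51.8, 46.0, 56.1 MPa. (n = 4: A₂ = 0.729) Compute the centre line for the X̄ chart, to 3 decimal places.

386.273

X̄̄ = (382.5 + 375.5 + 380.6 + 396.4 + 380.1 + 372.0 + 383.8 + 389.6 + 383.6 + 415.9 + 389.0) / 11 = 4249.0000 / 11 = 386.2727
CL = X̄̄ = 386.2727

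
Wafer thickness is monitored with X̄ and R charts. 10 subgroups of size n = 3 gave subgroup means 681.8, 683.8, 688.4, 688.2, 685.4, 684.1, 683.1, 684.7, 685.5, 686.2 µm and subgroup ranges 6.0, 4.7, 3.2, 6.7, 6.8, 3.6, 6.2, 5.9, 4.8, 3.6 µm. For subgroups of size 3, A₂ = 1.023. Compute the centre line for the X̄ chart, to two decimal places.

X̄̄ = (681.8 + 683.8 + 688.4 + 688.2 + 685.4 + 684.1 + 683.1 + 684.7 + 685.5 + 686.2) / 10 = 6851.2000 / 10 = 685.1200
CL = X̄̄ = 685.1200

685.12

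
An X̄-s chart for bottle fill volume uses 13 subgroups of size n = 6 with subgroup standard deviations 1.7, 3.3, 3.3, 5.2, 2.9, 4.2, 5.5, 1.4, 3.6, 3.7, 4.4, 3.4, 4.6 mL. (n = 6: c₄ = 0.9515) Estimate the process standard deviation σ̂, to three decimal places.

3.816

s̄ = (1.7 + 3.3 + 3.3 + 5.2 + 2.9 + 4.2 + 5.5 + 1.4 + 3.6 + 3.7 + 4.4 + 3.4 + 4.6) / 13 = 3.6308
σ̂ = s̄ / c₄ = 3.6308 / 0.9515 = 3.8158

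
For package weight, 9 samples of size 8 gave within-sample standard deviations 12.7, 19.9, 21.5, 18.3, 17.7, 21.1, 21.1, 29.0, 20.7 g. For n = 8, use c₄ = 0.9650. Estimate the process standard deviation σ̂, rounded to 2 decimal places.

20.96

s̄ = (12.7 + 19.9 + 21.5 + 18.3 + 17.7 + 21.1 + 21.1 + 29.0 + 20.7) / 9 = 20.2222
σ̂ = s̄ / c₄ = 20.2222 / 0.9650 = 20.9557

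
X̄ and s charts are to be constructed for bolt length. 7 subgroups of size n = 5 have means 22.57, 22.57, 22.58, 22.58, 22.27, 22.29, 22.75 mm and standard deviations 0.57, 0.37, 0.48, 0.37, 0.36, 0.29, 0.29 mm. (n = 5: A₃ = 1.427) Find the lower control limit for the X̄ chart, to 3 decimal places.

X̄̄ = (22.57 + 22.57 + 22.58 + 22.58 + 22.27 + 22.29 + 22.75) / 7 = 22.5157
s̄ = (0.57 + 0.37 + 0.48 + 0.37 + 0.36 + 0.29 + 0.29) / 7 = 0.3900
LCL = X̄̄ − A₃·s̄ = 22.5157 − 1.427 × 0.3900 = 21.9592

21.959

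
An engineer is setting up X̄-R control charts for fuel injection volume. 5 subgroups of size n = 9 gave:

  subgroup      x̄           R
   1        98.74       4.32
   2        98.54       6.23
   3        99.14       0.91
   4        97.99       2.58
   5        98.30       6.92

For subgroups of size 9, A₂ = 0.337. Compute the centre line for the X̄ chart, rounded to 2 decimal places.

X̄̄ = (98.74 + 98.54 + 99.14 + 97.99 + 98.30) / 5 = 492.7100 / 5 = 98.5420
CL = X̄̄ = 98.5420

98.54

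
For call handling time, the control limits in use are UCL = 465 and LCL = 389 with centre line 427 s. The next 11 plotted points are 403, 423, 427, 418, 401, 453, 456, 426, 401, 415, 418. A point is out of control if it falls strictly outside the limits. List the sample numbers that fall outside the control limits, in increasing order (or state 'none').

none

All 11 points lie within [389, 465].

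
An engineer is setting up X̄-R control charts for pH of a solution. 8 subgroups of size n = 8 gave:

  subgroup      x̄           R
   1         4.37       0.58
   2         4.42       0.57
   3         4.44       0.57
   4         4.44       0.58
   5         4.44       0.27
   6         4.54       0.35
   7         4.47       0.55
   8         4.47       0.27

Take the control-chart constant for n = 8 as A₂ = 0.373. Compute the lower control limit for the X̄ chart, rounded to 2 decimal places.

4.27

X̄̄ = (4.37 + 4.42 + 4.44 + 4.44 + 4.44 + 4.54 + 4.47 + 4.47) / 8 = 35.5900 / 8 = 4.4488
R̄ = (0.58 + 0.57 + 0.57 + 0.58 + 0.27 + 0.35 + 0.55 + 0.27) / 8 = 3.7400 / 8 = 0.4675
LCL = X̄̄ − A₂·R̄ = 4.4488 − 0.373 × 0.4675 = 4.2744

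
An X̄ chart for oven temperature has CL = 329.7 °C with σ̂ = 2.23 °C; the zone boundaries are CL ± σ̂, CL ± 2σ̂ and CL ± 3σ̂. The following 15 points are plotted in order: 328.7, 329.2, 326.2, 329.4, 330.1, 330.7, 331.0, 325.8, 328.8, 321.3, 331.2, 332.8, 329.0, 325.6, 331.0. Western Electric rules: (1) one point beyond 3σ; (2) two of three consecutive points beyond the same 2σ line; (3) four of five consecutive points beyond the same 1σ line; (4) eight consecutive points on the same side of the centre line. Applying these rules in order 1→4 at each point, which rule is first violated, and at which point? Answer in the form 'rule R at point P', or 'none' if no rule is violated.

rule 1 at point 10

Zone of each point (C = within 1σ̂, B = 1σ̂–2σ̂, A = 2σ̂–3σ̂, * = beyond 3σ̂; sign = side of CL): 1:-C, 2:-C, 3:-B, 4:-C, 5:+C, 6:+C, 7:+C, 8:-B, 9:-C, 10:-*, 11:+C, 12:+B, 13:-C, 14:-B, 15:+C
Rule 1 (one point beyond the 3σ limits) is satisfied at point 10.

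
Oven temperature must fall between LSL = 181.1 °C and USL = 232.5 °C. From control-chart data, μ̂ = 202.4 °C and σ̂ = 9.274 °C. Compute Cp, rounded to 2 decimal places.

Cp = (USL − LSL) / (6σ̂) = (232.5 − 181.1) / (6 × 9.274) = 51.4000 / 55.6440 = 0.9237

0.92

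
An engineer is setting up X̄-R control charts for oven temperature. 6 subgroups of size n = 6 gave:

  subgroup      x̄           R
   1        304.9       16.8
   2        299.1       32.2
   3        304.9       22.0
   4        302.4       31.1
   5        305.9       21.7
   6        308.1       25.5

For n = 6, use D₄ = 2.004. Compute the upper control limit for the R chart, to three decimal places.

49.866

R̄ = (16.8 + 32.2 + 22.0 + 31.1 + 21.7 + 25.5) / 6 = 149.3000 / 6 = 24.8833
UCL_R = D₄·R̄ = 2.004 × 24.8833 = 49.8662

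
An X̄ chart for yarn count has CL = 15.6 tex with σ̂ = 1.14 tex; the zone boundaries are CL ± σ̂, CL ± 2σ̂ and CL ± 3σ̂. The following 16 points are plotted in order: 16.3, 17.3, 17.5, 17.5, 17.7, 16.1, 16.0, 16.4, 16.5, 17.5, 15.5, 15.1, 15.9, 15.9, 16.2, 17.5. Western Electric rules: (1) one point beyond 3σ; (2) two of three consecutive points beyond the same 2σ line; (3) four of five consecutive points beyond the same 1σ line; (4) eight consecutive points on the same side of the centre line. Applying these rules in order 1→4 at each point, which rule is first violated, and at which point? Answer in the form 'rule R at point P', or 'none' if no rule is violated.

Zone of each point (C = within 1σ̂, B = 1σ̂–2σ̂, A = 2σ̂–3σ̂, * = beyond 3σ̂; sign = side of CL): 1:+C, 2:+B, 3:+B, 4:+B, 5:+B, 6:+C, 7:+C, 8:+C, 9:+C, 10:+B, 11:-C, 12:-C, 13:+C, 14:+C, 15:+C, 16:+B
Rule 3 (four of five consecutive points beyond the same 1σ limit) is satisfied at point 5.

rule 3 at point 5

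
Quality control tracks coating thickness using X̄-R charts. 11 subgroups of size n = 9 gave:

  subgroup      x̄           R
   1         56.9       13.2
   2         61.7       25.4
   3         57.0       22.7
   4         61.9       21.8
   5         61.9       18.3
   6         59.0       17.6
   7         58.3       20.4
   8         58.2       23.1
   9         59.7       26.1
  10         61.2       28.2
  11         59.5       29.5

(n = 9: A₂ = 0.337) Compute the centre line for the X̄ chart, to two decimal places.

X̄̄ = (56.9 + 61.7 + 57.0 + 61.9 + 61.9 + 59.0 + 58.3 + 58.2 + 59.7 + 61.2 + 59.5) / 11 = 655.3000 / 11 = 59.5727
CL = X̄̄ = 59.5727

59.57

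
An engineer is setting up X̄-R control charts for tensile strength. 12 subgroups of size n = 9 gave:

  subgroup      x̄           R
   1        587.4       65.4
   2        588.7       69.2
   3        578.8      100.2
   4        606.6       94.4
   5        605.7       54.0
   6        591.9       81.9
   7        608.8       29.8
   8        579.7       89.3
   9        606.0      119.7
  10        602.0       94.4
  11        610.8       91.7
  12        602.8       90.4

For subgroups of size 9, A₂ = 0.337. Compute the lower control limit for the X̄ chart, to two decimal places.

X̄̄ = (587.4 + 588.7 + 578.8 + 606.6 + 605.7 + 591.9 + 608.8 + 579.7 + 606.0 + 602.0 + 610.8 + 602.8) / 12 = 7169.2000 / 12 = 597.4333
R̄ = (65.4 + 69.2 + 100.2 + 94.4 + 54.0 + 81.9 + 29.8 + 89.3 + 119.7 + 94.4 + 91.7 + 90.4) / 12 = 980.4000 / 12 = 81.7000
LCL = X̄̄ − A₂·R̄ = 597.4333 − 0.337 × 81.7000 = 569.9004

569.90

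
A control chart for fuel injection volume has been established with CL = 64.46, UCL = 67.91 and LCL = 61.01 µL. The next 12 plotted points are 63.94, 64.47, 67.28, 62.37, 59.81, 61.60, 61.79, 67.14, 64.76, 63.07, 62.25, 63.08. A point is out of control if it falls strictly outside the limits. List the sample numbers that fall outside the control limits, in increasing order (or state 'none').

5

Compare each point to [61.01, 67.91]: sample 5 = 59.81 < LCL.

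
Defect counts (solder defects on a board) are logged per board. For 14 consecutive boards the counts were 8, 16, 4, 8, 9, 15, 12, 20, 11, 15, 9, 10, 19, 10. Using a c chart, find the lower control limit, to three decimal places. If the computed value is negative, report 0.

1.527

c̄ = (8 + 16 + 4 + 8 + 9 + 15 + 12 + 20 + 11 + 15 + 9 + 10 + 19 + 10) / 14 = 166 / 14 = 11.8571
LCL = c̄ − 3√c̄ = 11.8571 − 3 × 3.4434 = 1.5269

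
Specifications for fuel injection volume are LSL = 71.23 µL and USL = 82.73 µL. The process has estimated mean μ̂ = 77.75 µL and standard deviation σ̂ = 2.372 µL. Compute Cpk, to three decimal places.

0.700

Cpu = (USL − μ̂) / (3σ̂) = (82.73 − 77.75) / (3 × 2.372) = 0.6998; Cpl = (μ̂ − LSL) / (3σ̂) = (77.75 − 71.23) / (3 × 2.372) = 0.9162; Cpk = min(Cpu, Cpl) = 0.6998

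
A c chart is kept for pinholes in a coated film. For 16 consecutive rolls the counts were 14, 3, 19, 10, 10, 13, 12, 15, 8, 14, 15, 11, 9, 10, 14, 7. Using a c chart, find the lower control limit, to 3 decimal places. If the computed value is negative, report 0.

1.327

c̄ = (14 + 3 + 19 + 10 + 10 + 13 + 12 + 15 + 8 + 14 + 15 + 11 + 9 + 10 + 14 + 7) / 16 = 184 / 16 = 11.5000
LCL = c̄ − 3√c̄ = 11.5000 − 3 × 3.3912 = 1.3265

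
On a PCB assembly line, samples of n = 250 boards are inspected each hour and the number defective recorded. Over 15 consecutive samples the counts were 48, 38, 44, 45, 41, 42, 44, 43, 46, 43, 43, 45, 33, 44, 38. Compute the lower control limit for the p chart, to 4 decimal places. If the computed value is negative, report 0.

p̄ = Σdᵢ / (k·n) = 637 / (15 × 250) = 0.16987
LCL = p̄ − 3·√(p̄(1−p̄)/n) = 0.16987 − 3 × 0.02375 = 0.09862

0.0986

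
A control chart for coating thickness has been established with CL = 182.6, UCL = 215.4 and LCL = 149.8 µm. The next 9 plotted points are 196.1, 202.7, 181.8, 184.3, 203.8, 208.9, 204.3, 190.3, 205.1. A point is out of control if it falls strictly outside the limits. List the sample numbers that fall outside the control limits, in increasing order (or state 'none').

none

All 9 points lie within [149.8, 215.4].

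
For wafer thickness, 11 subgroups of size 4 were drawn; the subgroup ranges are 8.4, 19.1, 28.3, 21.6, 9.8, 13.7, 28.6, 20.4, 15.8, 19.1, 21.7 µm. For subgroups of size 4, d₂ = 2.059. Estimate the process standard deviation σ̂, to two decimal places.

R̄ = (8.4 + 19.1 + 28.3 + 21.6 + 9.8 + 13.7 + 28.6 + 20.4 + 15.8 + 19.1 + 21.7) / 11 = 18.7727
σ̂ = R̄ / d₂ = 18.7727 / 2.059 = 9.1174

9.12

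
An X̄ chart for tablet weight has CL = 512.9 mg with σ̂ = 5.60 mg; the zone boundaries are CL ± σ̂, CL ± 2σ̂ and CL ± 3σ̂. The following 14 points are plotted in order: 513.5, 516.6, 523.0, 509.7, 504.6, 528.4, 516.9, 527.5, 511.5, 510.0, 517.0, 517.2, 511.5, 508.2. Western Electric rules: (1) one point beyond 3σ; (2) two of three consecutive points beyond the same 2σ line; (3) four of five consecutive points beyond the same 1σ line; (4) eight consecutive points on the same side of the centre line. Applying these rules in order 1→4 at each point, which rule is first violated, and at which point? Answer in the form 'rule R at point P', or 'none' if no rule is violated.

Zone of each point (C = within 1σ̂, B = 1σ̂–2σ̂, A = 2σ̂–3σ̂, * = beyond 3σ̂; sign = side of CL): 1:+C, 2:+C, 3:+B, 4:-C, 5:-B, 6:+A, 7:+C, 8:+A, 9:-C, 10:-C, 11:+C, 12:+C, 13:-C, 14:-C
Rule 2 (two of three consecutive points beyond the same 2σ limit) is satisfied at point 8.

rule 2 at point 8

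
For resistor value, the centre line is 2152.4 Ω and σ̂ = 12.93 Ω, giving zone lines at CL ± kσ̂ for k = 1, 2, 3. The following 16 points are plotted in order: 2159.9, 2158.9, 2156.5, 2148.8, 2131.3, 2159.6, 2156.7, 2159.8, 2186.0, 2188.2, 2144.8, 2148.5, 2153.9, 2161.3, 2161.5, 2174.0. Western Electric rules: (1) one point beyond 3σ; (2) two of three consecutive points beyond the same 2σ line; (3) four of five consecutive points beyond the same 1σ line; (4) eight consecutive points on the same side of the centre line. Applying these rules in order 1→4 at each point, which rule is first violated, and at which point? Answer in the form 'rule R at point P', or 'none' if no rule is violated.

Zone of each point (C = within 1σ̂, B = 1σ̂–2σ̂, A = 2σ̂–3σ̂, * = beyond 3σ̂; sign = side of CL): 1:+C, 2:+C, 3:+C, 4:-C, 5:-B, 6:+C, 7:+C, 8:+C, 9:+A, 10:+A, 11:-C, 12:-C, 13:+C, 14:+C, 15:+C, 16:+B
Rule 2 (two of three consecutive points beyond the same 2σ limit) is satisfied at point 10.

rule 2 at point 10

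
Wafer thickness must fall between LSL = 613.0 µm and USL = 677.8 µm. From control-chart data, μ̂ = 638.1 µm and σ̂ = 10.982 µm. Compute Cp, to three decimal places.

0.983

Cp = (USL − LSL) / (6σ̂) = (677.8 − 613.0) / (6 × 10.982) = 64.8000 / 65.8920 = 0.9834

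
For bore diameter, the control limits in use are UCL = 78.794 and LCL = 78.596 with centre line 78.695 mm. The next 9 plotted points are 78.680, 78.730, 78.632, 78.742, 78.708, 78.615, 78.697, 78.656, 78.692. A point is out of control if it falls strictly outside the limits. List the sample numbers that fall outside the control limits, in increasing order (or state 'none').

All 9 points lie within [78.596, 78.794].

none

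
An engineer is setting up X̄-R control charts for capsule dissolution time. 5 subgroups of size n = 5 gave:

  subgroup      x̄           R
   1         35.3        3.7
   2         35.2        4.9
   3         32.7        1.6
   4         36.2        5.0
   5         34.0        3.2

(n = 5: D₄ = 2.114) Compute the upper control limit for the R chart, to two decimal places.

7.78

R̄ = (3.7 + 4.9 + 1.6 + 5.0 + 3.2) / 5 = 18.4000 / 5 = 3.6800
UCL_R = D₄·R̄ = 2.114 × 3.6800 = 7.7795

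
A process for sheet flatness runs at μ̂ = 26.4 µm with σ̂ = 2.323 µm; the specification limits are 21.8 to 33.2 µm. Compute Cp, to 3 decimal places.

0.818

Cp = (USL − LSL) / (6σ̂) = (33.2 − 21.8) / (6 × 2.323) = 11.4000 / 13.9380 = 0.8179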